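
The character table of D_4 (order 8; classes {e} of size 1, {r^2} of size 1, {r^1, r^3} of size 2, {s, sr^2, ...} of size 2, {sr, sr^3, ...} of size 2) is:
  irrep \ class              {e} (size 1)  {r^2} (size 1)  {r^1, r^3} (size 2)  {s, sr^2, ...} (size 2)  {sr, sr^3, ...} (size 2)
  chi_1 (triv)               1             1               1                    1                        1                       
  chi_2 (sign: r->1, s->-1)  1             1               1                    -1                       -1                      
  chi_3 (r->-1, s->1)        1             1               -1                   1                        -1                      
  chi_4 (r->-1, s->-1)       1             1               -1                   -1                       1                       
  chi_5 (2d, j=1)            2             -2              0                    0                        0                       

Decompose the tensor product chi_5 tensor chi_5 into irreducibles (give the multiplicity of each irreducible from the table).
chi_5 tensor chi_5 = chi_1 + chi_2 + chi_3 + chi_4 (all other irreducibles have multiplicity 0).

Why: The character of a tensor product is the pointwise product (chi_5 * chi_5)(C) = chi_5(C) * chi_5(C):
  {e}: (2)*(2), {r^2}: (-2)*(-2), {r^1, r^3}: (0)*(0), {s, sr^2, ...}: (0)*(0), {sr, sr^3, ...}: (0)*(0)
so (chi_5 * chi_5) takes values
  {e} -> 4, {r^2} -> 4, {r^1, r^3} -> 0, {s, sr^2, ...} -> 0, {sr, sr^3, ...} -> 0.
Now take the inner product of this character with each irreducible chi from the table, <chi_5*chi_5, chi> = (1/8) sum_C |C| (chi_5*chi_5)(C) conj(chi(C)):
  <chi_5*chi_5, chi_1> = (1/8)[1*(4)*conj(1) + 1*(4)*conj(1) + 2*(0)*conj(1) + 2*(0)*conj(1) + 2*(0)*conj(1)]
      = (1/8)[(4) + (4) + (0) + (0) + (0)] = 8/8 = 1
  <chi_5*chi_5, chi_2> = (1/8)[1*(4)*conj(1) + 1*(4)*conj(1) + 2*(0)*conj(1) + 2*(0)*conj(-1) + 2*(0)*conj(-1)]
      = (1/8)[(4) + (4) + (0) + (0) + (0)] = 8/8 = 1
  <chi_5*chi_5, chi_3> = (1/8)[1*(4)*conj(1) + 1*(4)*conj(1) + 2*(0)*conj(-1) + 2*(0)*conj(1) + 2*(0)*conj(-1)]
      = (1/8)[(4) + (4) + (0) + (0) + (0)] = 8/8 = 1
  <chi_5*chi_5, chi_4> = (1/8)[1*(4)*conj(1) + 1*(4)*conj(1) + 2*(0)*conj(-1) + 2*(0)*conj(-1) + 2*(0)*conj(1)]
      = (1/8)[(4) + (4) + (0) + (0) + (0)] = 8/8 = 1
  <chi_5*chi_5, chi_5> = (1/8)[1*(4)*conj(2) + 1*(4)*conj(-2) + 2*(0)*conj(0) + 2*(0)*conj(0) + 2*(0)*conj(0)]
      = (1/8)[(8) + (-8) + (0) + (0) + (0)] = 0/8 = 0
Hence the multiplicities are chi_1: 1, chi_2: 1, chi_3: 1, chi_4: 1. Dimension check: dim(chi_5)*dim(chi_5) = 2*2 = 4 and sum (mult * dim) = 1*1 + 1*1 + 1*1 + 1*1 = 4.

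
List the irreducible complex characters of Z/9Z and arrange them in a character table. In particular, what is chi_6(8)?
Character table of Z/9Z (irreps indexed chi_0,...,chi_8 with chi_k(m) = zeta_9^(k*m), zeta_9 = exp(2*pi*i/9)):
  irrep \ class  {0} (size 1)  {1} (size 1)    {2} (size 1)    {3} (size 1)    {4} (size 1)    {5} (size 1)    {6} (size 1)    {7} (size 1)    {8} (size 1)  
  chi_0          1             1               1               1               1               1               1               1               1             
  chi_1          1             exp(2*I*pi/9)   exp(4*I*pi/9)   exp(2*I*pi/3)   exp(8*I*pi/9)   exp(-8*I*pi/9)  exp(-2*I*pi/3)  exp(-4*I*pi/9)  exp(-2*I*pi/9)
  chi_2          1             exp(4*I*pi/9)   exp(8*I*pi/9)   exp(-2*I*pi/3)  exp(-2*I*pi/9)  exp(2*I*pi/9)   exp(2*I*pi/3)   exp(-8*I*pi/9)  exp(-4*I*pi/9)
  chi_3          1             exp(2*I*pi/3)   exp(-2*I*pi/3)  1               exp(2*I*pi/3)   exp(-2*I*pi/3)  1               exp(2*I*pi/3)   exp(-2*I*pi/3)
  chi_4          1             exp(8*I*pi/9)   exp(-2*I*pi/9)  exp(2*I*pi/3)   exp(-4*I*pi/9)  exp(4*I*pi/9)   exp(-2*I*pi/3)  exp(2*I*pi/9)   exp(-8*I*pi/9)
  chi_5          1             exp(-8*I*pi/9)  exp(2*I*pi/9)   exp(-2*I*pi/3)  exp(4*I*pi/9)   exp(-4*I*pi/9)  exp(2*I*pi/3)   exp(-2*I*pi/9)  exp(8*I*pi/9) 
  chi_6          1             exp(-2*I*pi/3)  exp(2*I*pi/3)   1               exp(-2*I*pi/3)  exp(2*I*pi/3)   1               exp(-2*I*pi/3)  exp(2*I*pi/3) 
  chi_7          1             exp(-4*I*pi/9)  exp(-8*I*pi/9)  exp(2*I*pi/3)   exp(2*I*pi/9)   exp(-2*I*pi/9)  exp(-2*I*pi/3)  exp(8*I*pi/9)   exp(4*I*pi/9) 
  chi_8          1             exp(-2*I*pi/9)  exp(-4*I*pi/9)  exp(-2*I*pi/3)  exp(-8*I*pi/9)  exp(8*I*pi/9)   exp(2*I*pi/3)   exp(4*I*pi/9)   exp(2*I*pi/9) 

Spot check: chi_6(8) = zeta_9^(6*8) = zeta_9^48 = exp(2*I*pi/3).

Reasoning: Z/9Z is abelian, so all 9 irreducible complex representations are 1-dimensional. They are given by chi_k(m) = zeta_9^(k*m) for k = 0,...,8. Row orthogonality: sum_m chi_k(m) conj(chi_l(m)) = 9 * [k = l].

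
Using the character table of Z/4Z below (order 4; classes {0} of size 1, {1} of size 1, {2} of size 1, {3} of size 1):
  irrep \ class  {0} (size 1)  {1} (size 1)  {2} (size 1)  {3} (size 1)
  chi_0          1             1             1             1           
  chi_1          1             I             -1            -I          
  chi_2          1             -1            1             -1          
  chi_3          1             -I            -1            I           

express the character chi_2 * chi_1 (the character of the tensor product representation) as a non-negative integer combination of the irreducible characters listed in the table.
chi_2 tensor chi_1 = chi_3 (all other irreducibles have multiplicity 0).

Justification: The character of a tensor product is the pointwise product (chi_2 * chi_1)(C) = chi_2(C) * chi_1(C):
  {0}: (1)*(1), {1}: (-1)*(I), {2}: (1)*(-1), {3}: (-1)*(-I)
so (chi_2 * chi_1) takes values
  {0} -> 1, {1} -> -I, {2} -> -1, {3} -> I.
Now take the inner product of this character with each irreducible chi from the table, <chi_2*chi_1, chi> = (1/4) sum_C |C| (chi_2*chi_1)(C) conj(chi(C)):
  <chi_2*chi_1, chi_0> = (1/4)[1*(1)*conj(1) + 1*(-I)*conj(1) + 1*(-1)*conj(1) + 1*(I)*conj(1)]
      = (1/4)[(1) + (-I) + (-1) + (I)] = 0/4 = 0
  <chi_2*chi_1, chi_1> = (1/4)[1*(1)*conj(1) + 1*(-I)*conj(I) + 1*(-1)*conj(-1) + 1*(I)*conj(-I)]
      = (1/4)[(1) + (-1) + (1) + (-1)] = 0/4 = 0
  <chi_2*chi_1, chi_2> = (1/4)[1*(1)*conj(1) + 1*(-I)*conj(-1) + 1*(-1)*conj(1) + 1*(I)*conj(-1)]
      = (1/4)[(1) + (I) + (-1) + (-I)] = 0/4 = 0
  <chi_2*chi_1, chi_3> = (1/4)[1*(1)*conj(1) + 1*(-I)*conj(-I) + 1*(-1)*conj(-1) + 1*(I)*conj(I)]
      = (1/4)[(1) + (1) + (1) + (1)] = 4/4 = 1
(Exp terms are combined using exp(i*s)*conj(exp(i*t)) = exp(i*(s-t)), and sums of them are collapsed using the identity that for every m > 1 the m distinct m-th roots of unity sum to 0, e.g. 1 + exp(2*I*pi/3) + exp(-2*I*pi/3) = 0.)
Hence the multiplicities are chi_3: 1. Dimension check: dim(chi_2)*dim(chi_1) = 1*1 = 1 and sum (mult * dim) = 1*1 = 1.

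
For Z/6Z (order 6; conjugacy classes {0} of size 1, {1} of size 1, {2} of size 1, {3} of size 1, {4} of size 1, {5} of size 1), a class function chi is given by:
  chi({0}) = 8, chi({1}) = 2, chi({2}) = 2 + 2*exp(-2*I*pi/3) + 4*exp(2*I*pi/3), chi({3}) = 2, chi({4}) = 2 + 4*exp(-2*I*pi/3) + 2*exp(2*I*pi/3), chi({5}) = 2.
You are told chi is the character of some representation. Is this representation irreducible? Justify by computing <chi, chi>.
Not irreducible (reducible): <chi, chi> = 14 > 1.

Why: <chi, chi> = (1/|G|) sum_C |C| * |chi(C)|^2 = (1/6)[1*|8|^2 + 1*|2|^2 + 1*|2 + 2*exp(-2*I*pi/3) + 4*exp(2*I*pi/3)|^2 + 1*|2|^2 + 1*|2 + 4*exp(-2*I*pi/3) + 2*exp(2*I*pi/3)|^2 + 1*|2|^2]
  = (1/6)[(64) + (4) + (4) + (4) + (4) + (4)] = 84/6 = 14.
(Exp terms are combined using exp(i*s)*conj(exp(i*t)) = exp(i*(s-t)), and sums of them are collapsed using the identity that for every m > 1 the m distinct m-th roots of unity sum to 0, e.g. 1 + exp(2*I*pi/3) + exp(-2*I*pi/3) = 0.)
A character is irreducible iff <chi, chi> = 1, so this representation is reducible.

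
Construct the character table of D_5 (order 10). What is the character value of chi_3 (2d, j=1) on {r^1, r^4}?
Conjugacy classes: {e} of size 1, {r^1, r^4} of size 2, {r^2, r^3} of size 2, {s, sr, ..., sr^4} of size 5.
Character table:
  irrep \ class              {e} (size 1)  {r^1, r^4} (size 2)  {r^2, r^3} (size 2)  {s, sr, ..., sr^4} (size 5)
  chi_1 (triv)               1             1                    1                    1                          
  chi_2 (sign: r->1, s->-1)  1             1                    1                    -1                         
  chi_3 (2d, j=1)            2             -1/2 + sqrt(5)/2     -sqrt(5)/2 - 1/2     0                          
  chi_4 (2d, j=2)            2             -sqrt(5)/2 - 1/2     -1/2 + sqrt(5)/2     0                          

Spot check: chi_3 (2d, j=1) on {r^1, r^4} = -1/2 + sqrt(5)/2.

Solution. D_5 has order 2*5 = 10 with 4 conjugacy classes, hence 4 irreducibles. Sum of squared dims 1 + 1 + 4 + 4 = 10 = |G|. Linear characters come from the abelianisation; the 2-dimensional irreps have character r^k -> 2*cos(2*pi*j*k/5), reflections -> 0.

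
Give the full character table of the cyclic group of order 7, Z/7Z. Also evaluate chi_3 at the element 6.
Character table of Z/7Z (irreps indexed chi_0,...,chi_6 with chi_k(m) = zeta_7^(k*m), zeta_7 = exp(2*pi*i/7)):
  irrep \ class  {0} (size 1)  {1} (size 1)    {2} (size 1)    {3} (size 1)    {4} (size 1)    {5} (size 1)    {6} (size 1)  
  chi_0          1             1               1               1               1               1               1             
  chi_1          1             exp(2*I*pi/7)   exp(4*I*pi/7)   exp(6*I*pi/7)   exp(-6*I*pi/7)  exp(-4*I*pi/7)  exp(-2*I*pi/7)
  chi_2          1             exp(4*I*pi/7)   exp(-6*I*pi/7)  exp(-2*I*pi/7)  exp(2*I*pi/7)   exp(6*I*pi/7)   exp(-4*I*pi/7)
  chi_3          1             exp(6*I*pi/7)   exp(-2*I*pi/7)  exp(4*I*pi/7)   exp(-4*I*pi/7)  exp(2*I*pi/7)   exp(-6*I*pi/7)
  chi_4          1             exp(-6*I*pi/7)  exp(2*I*pi/7)   exp(-4*I*pi/7)  exp(4*I*pi/7)   exp(-2*I*pi/7)  exp(6*I*pi/7) 
  chi_5          1             exp(-4*I*pi/7)  exp(6*I*pi/7)   exp(2*I*pi/7)   exp(-2*I*pi/7)  exp(-6*I*pi/7)  exp(4*I*pi/7) 
  chi_6          1             exp(-2*I*pi/7)  exp(-4*I*pi/7)  exp(-6*I*pi/7)  exp(6*I*pi/7)   exp(4*I*pi/7)   exp(2*I*pi/7) 

Spot check: chi_3(6) = zeta_7^(3*6) = zeta_7^18 = exp(-6*I*pi/7).

Reasoning: Z/7Z is abelian, so all 7 irreducible complex representations are 1-dimensional. They are given by chi_k(m) = zeta_7^(k*m) for k = 0,...,6. Row orthogonality: sum_m chi_k(m) conj(chi_l(m)) = 7 * [k = l].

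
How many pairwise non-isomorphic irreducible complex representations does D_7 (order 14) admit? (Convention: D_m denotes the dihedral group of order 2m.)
5

Derivation: The number of irreducible complex representations of a finite group equals its number of conjugacy classes. D_7 has 5 conjugacy classes ((n+3)/2 for n odd), so D_7 (order 14) has exactly 5 irreducible complex representations.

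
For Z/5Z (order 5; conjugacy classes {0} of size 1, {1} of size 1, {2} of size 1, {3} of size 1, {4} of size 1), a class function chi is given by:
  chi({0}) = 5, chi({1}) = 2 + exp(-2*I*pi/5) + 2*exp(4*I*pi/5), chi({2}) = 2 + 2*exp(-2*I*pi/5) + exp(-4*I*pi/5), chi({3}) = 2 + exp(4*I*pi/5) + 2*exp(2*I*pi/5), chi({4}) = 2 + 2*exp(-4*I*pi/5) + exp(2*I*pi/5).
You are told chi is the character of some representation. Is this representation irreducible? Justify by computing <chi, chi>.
Not irreducible (reducible): <chi, chi> = 9 > 1.

Explanation: <chi, chi> = (1/|G|) sum_C |C| * |chi(C)|^2 = (1/5)[1*|5|^2 + 1*|2 + exp(-2*I*pi/5) + 2*exp(4*I*pi/5)|^2 + 1*|2 + 2*exp(-2*I*pi/5) + exp(-4*I*pi/5)|^2 + 1*|2 + exp(4*I*pi/5) + 2*exp(2*I*pi/5)|^2 + 1*|2 + 2*exp(-4*I*pi/5) + exp(2*I*pi/5)|^2]
  = (1/5)[(25) + (9 + 6*exp(-4*I*pi/5) + 2*exp(-2*I*pi/5) + 2*exp(2*I*pi/5) + 6*exp(4*I*pi/5)) + (9 + 6*exp(-2*I*pi/5) + 2*exp(-4*I*pi/5) + 2*exp(4*I*pi/5) + 6*exp(2*I*pi/5)) + (9 + 6*exp(-2*I*pi/5) + 2*exp(-4*I*pi/5) + 2*exp(4*I*pi/5) + 6*exp(2*I*pi/5)) + (9 + 6*exp(-4*I*pi/5) + 2*exp(-2*I*pi/5) + 2*exp(2*I*pi/5) + 6*exp(4*I*pi/5))] = 45/5 = 9.
(Exp terms are combined using exp(i*s)*conj(exp(i*t)) = exp(i*(s-t)), and sums of them are collapsed using the identity that for every m > 1 the m distinct m-th roots of unity sum to 0, e.g. 1 + exp(2*I*pi/3) + exp(-2*I*pi/3) = 0.)
A character is irreducible iff <chi, chi> = 1, so this representation is reducible.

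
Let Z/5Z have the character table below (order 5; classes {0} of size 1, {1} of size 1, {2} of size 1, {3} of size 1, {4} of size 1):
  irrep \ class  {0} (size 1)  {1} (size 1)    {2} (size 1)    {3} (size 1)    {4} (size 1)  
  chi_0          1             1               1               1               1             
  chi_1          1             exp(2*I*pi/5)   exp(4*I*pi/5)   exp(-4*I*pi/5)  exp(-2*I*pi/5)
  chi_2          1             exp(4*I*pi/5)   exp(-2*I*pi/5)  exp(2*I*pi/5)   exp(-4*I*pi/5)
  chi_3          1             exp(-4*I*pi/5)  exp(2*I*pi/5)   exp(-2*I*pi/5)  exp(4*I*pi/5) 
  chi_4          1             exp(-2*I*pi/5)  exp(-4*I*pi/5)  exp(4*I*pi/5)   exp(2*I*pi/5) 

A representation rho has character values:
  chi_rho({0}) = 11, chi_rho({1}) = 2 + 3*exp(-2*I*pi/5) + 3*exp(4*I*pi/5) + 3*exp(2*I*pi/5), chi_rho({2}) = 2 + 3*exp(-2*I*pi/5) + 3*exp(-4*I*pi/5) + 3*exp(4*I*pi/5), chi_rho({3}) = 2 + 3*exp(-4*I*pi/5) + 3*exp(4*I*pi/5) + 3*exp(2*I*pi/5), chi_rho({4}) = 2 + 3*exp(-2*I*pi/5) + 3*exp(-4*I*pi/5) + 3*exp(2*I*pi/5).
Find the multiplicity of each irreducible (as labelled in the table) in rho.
Multiplicities: chi_0: 2, chi_1: 3, chi_2: 3, chi_3: 0, chi_4: 3.

Derivation: Use <chi_rho, chi> = (1/|G|) sum_C |C| * chi_rho(C) * conj(chi(C)) with |G| = 5 for each irreducible chi in the table:
  <chi_rho, chi_0> = (1/5)[1*(11)*conj(1) + 1*(2 + 3*exp(-2*I*pi/5) + 3*exp(4*I*pi/5) + 3*exp(2*I*pi/5))*conj(1) + 1*(2 + 3*exp(-2*I*pi/5) + 3*exp(-4*I*pi/5) + 3*exp(4*I*pi/5))*conj(1) + 1*(2 + 3*exp(-4*I*pi/5) + 3*exp(4*I*pi/5) + 3*exp(2*I*pi/5))*conj(1) + 1*(2 + 3*exp(-2*I*pi/5) + 3*exp(-4*I*pi/5) + 3*exp(2*I*pi/5))*conj(1)]
      = (1/5)[(11) + (2 + 3*exp(-2*I*pi/5) + 3*exp(4*I*pi/5) + 3*exp(2*I*pi/5)) + (2 + 3*exp(-2*I*pi/5) + 3*exp(-4*I*pi/5) + 3*exp(4*I*pi/5)) + (2 + 3*exp(-4*I*pi/5) + 3*exp(4*I*pi/5) + 3*exp(2*I*pi/5)) + (2 + 3*exp(-2*I*pi/5) + 3*exp(-4*I*pi/5) + 3*exp(2*I*pi/5))] = 10/5 = 2
  <chi_rho, chi_1> = (1/5)[1*(11)*conj(1) + 1*(2 + 3*exp(-2*I*pi/5) + 3*exp(4*I*pi/5) + 3*exp(2*I*pi/5))*conj(exp(2*I*pi/5)) + 1*(2 + 3*exp(-2*I*pi/5) + 3*exp(-4*I*pi/5) + 3*exp(4*I*pi/5))*conj(exp(4*I*pi/5)) + 1*(2 + 3*exp(-4*I*pi/5) + 3*exp(4*I*pi/5) + 3*exp(2*I*pi/5))*conj(exp(-4*I*pi/5)) + 1*(2 + 3*exp(-2*I*pi/5) + 3*exp(-4*I*pi/5) + 3*exp(2*I*pi/5))*conj(exp(-2*I*pi/5))]
      = (1/5)[(11) + (3 + 2*exp(-2*I*pi/5) + 3*exp(-4*I*pi/5) + 3*exp(2*I*pi/5)) + (3 + 2*exp(-4*I*pi/5) + 3*exp(4*I*pi/5) + 3*exp(2*I*pi/5)) + (3 + 3*exp(-2*I*pi/5) + 3*exp(-4*I*pi/5) + 2*exp(4*I*pi/5)) + (3 + 3*exp(-2*I*pi/5) + 3*exp(4*I*pi/5) + 2*exp(2*I*pi/5))] = 15/5 = 3
  <chi_rho, chi_2> = (1/5)[1*(11)*conj(1) + 1*(2 + 3*exp(-2*I*pi/5) + 3*exp(4*I*pi/5) + 3*exp(2*I*pi/5))*conj(exp(4*I*pi/5)) + 1*(2 + 3*exp(-2*I*pi/5) + 3*exp(-4*I*pi/5) + 3*exp(4*I*pi/5))*conj(exp(-2*I*pi/5)) + 1*(2 + 3*exp(-4*I*pi/5) + 3*exp(4*I*pi/5) + 3*exp(2*I*pi/5))*conj(exp(2*I*pi/5)) + 1*(2 + 3*exp(-2*I*pi/5) + 3*exp(-4*I*pi/5) + 3*exp(2*I*pi/5))*conj(exp(-4*I*pi/5))]
      = (1/5)[(11) + (3 + 3*exp(-2*I*pi/5) + 2*exp(-4*I*pi/5) + 3*exp(4*I*pi/5)) + (3 + 3*exp(-2*I*pi/5) + 3*exp(-4*I*pi/5) + 2*exp(2*I*pi/5)) + (3 + 2*exp(-2*I*pi/5) + 3*exp(4*I*pi/5) + 3*exp(2*I*pi/5)) + (3 + 3*exp(-4*I*pi/5) + 2*exp(4*I*pi/5) + 3*exp(2*I*pi/5))] = 15/5 = 3
  <chi_rho, chi_3> = (1/5)[1*(11)*conj(1) + 1*(2 + 3*exp(-2*I*pi/5) + 3*exp(4*I*pi/5) + 3*exp(2*I*pi/5))*conj(exp(-4*I*pi/5)) + 1*(2 + 3*exp(-2*I*pi/5) + 3*exp(-4*I*pi/5) + 3*exp(4*I*pi/5))*conj(exp(2*I*pi/5)) + 1*(2 + 3*exp(-4*I*pi/5) + 3*exp(4*I*pi/5) + 3*exp(2*I*pi/5))*conj(exp(-2*I*pi/5)) + 1*(2 + 3*exp(-2*I*pi/5) + 3*exp(-4*I*pi/5) + 3*exp(2*I*pi/5))*conj(exp(4*I*pi/5))]
      = (1/5)[(11) + (3*exp(-2*I*pi/5) + 3*exp(-4*I*pi/5) + 2*exp(4*I*pi/5) + 3*exp(2*I*pi/5)) + (2*exp(-2*I*pi/5) + 3*exp(-4*I*pi/5) + 3*exp(4*I*pi/5) + 3*exp(2*I*pi/5)) + (3*exp(-2*I*pi/5) + 3*exp(-4*I*pi/5) + 3*exp(4*I*pi/5) + 2*exp(2*I*pi/5)) + (3*exp(-2*I*pi/5) + 2*exp(-4*I*pi/5) + 3*exp(4*I*pi/5) + 3*exp(2*I*pi/5))] = 0/5 = 0
  <chi_rho, chi_4> = (1/5)[1*(11)*conj(1) + 1*(2 + 3*exp(-2*I*pi/5) + 3*exp(4*I*pi/5) + 3*exp(2*I*pi/5))*conj(exp(-2*I*pi/5)) + 1*(2 + 3*exp(-2*I*pi/5) + 3*exp(-4*I*pi/5) + 3*exp(4*I*pi/5))*conj(exp(-4*I*pi/5)) + 1*(2 + 3*exp(-4*I*pi/5) + 3*exp(4*I*pi/5) + 3*exp(2*I*pi/5))*conj(exp(4*I*pi/5)) + 1*(2 + 3*exp(-2*I*pi/5) + 3*exp(-4*I*pi/5) + 3*exp(2*I*pi/5))*conj(exp(2*I*pi/5))]
      = (1/5)[(11) + (3 + 3*exp(-4*I*pi/5) + 3*exp(4*I*pi/5) + 2*exp(2*I*pi/5)) + (3 + 3*exp(-2*I*pi/5) + 2*exp(4*I*pi/5) + 3*exp(2*I*pi/5)) + (3 + 3*exp(-2*I*pi/5) + 2*exp(-4*I*pi/5) + 3*exp(2*I*pi/5)) + (3 + 2*exp(-2*I*pi/5) + 3*exp(-4*I*pi/5) + 3*exp(4*I*pi/5))] = 15/5 = 3
(Exp terms are combined using exp(i*s)*conj(exp(i*t)) = exp(i*(s-t)), and sums of them are collapsed using the identity that for every m > 1 the m distinct m-th roots of unity sum to 0, e.g. 1 + exp(2*I*pi/3) + exp(-2*I*pi/3) = 0.)
Dimension check: dim(rho) = sum (mult * dim) = 2*1 + 3*1 + 3*1 + 0*1 + 3*1 = 11 = chi_rho(e) = 11.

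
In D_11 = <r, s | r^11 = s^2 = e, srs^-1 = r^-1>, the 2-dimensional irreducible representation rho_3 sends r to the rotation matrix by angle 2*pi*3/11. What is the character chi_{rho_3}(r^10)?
chi_{rho_3}(r^10) = 2*cos(2*pi*3*10/11) = -2*cos(5*pi/11)

Details: rho_3(r^10) is rotation by angle 2*pi*3*10/11, whose trace is 2*cos(2*pi*3*10/11) = -2*cos(5*pi/11).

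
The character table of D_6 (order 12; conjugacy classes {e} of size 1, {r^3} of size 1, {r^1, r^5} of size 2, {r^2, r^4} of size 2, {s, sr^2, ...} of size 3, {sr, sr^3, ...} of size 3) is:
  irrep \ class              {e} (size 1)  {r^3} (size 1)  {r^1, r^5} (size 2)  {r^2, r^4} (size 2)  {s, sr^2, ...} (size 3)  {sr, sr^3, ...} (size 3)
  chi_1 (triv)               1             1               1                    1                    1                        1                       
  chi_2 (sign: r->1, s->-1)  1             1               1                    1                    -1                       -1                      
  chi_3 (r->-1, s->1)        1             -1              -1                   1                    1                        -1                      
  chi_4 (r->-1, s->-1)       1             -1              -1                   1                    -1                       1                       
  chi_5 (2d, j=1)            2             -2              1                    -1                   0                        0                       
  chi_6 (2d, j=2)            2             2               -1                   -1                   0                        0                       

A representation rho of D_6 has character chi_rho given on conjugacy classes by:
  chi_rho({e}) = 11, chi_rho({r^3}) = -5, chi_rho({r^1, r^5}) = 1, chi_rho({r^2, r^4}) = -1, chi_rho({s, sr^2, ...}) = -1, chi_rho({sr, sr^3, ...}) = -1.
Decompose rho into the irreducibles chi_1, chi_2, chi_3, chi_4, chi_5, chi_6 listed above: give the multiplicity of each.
Multiplicities: chi_1: 0, chi_2: 1, chi_3: 1, chi_4: 1, chi_5: 3, chi_6: 1.

Justification: Use <chi_rho, chi> = (1/|G|) sum_C |C| * chi_rho(C) * conj(chi(C)) with |G| = 12 for each irreducible chi in the table:
  <chi_rho, chi_1> = (1/12)[1*(11)*conj(1) + 1*(-5)*conj(1) + 2*(1)*conj(1) + 2*(-1)*conj(1) + 3*(-1)*conj(1) + 3*(-1)*conj(1)]
      = (1/12)[(11) + (-5) + (2) + (-2) + (-3) + (-3)] = 0/12 = 0
  <chi_rho, chi_2> = (1/12)[1*(11)*conj(1) + 1*(-5)*conj(1) + 2*(1)*conj(1) + 2*(-1)*conj(1) + 3*(-1)*conj(-1) + 3*(-1)*conj(-1)]
      = (1/12)[(11) + (-5) + (2) + (-2) + (3) + (3)] = 12/12 = 1
  <chi_rho, chi_3> = (1/12)[1*(11)*conj(1) + 1*(-5)*conj(-1) + 2*(1)*conj(-1) + 2*(-1)*conj(1) + 3*(-1)*conj(1) + 3*(-1)*conj(-1)]
      = (1/12)[(11) + (5) + (-2) + (-2) + (-3) + (3)] = 12/12 = 1
  <chi_rho, chi_4> = (1/12)[1*(11)*conj(1) + 1*(-5)*conj(-1) + 2*(1)*conj(-1) + 2*(-1)*conj(1) + 3*(-1)*conj(-1) + 3*(-1)*conj(1)]
      = (1/12)[(11) + (5) + (-2) + (-2) + (3) + (-3)] = 12/12 = 1
  <chi_rho, chi_5> = (1/12)[1*(11)*conj(2) + 1*(-5)*conj(-2) + 2*(1)*conj(1) + 2*(-1)*conj(-1) + 3*(-1)*conj(0) + 3*(-1)*conj(0)]
      = (1/12)[(22) + (10) + (2) + (2) + (0) + (0)] = 36/12 = 3
  <chi_rho, chi_6> = (1/12)[1*(11)*conj(2) + 1*(-5)*conj(2) + 2*(1)*conj(-1) + 2*(-1)*conj(-1) + 3*(-1)*conj(0) + 3*(-1)*conj(0)]
      = (1/12)[(22) + (-10) + (-2) + (2) + (0) + (0)] = 12/12 = 1
Dimension check: dim(rho) = sum (mult * dim) = 0*1 + 1*1 + 1*1 + 1*1 + 3*2 + 1*2 = 11 = chi_rho(e) = 11.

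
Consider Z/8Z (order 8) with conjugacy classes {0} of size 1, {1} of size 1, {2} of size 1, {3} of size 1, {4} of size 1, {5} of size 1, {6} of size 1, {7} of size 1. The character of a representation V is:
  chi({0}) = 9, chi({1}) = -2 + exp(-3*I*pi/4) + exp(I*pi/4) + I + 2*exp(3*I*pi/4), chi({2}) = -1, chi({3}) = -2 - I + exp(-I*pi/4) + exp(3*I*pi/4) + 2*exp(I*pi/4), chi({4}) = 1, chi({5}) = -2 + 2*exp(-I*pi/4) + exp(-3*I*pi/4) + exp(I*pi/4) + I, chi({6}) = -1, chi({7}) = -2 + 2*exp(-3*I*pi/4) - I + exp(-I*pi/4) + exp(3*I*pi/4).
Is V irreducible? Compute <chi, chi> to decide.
Not irreducible (reducible): <chi, chi> = 15 > 1.

Working: <chi, chi> = (1/|G|) sum_C |C| * |chi(C)|^2 = (1/8)[1*|9|^2 + 1*|-2 + exp(-3*I*pi/4) + exp(I*pi/4) + I + 2*exp(3*I*pi/4)|^2 + 1*|-1|^2 + 1*|-2 - I + exp(-I*pi/4) + exp(3*I*pi/4) + 2*exp(I*pi/4)|^2 + 1*|1|^2 + 1*|-2 + 2*exp(-I*pi/4) + exp(-3*I*pi/4) + exp(I*pi/4) + I|^2 + 1*|-1|^2 + 1*|-2 + 2*exp(-3*I*pi/4) - I + exp(-I*pi/4) + exp(3*I*pi/4)|^2]
  = (1/8)[(81) + (9 - 7*exp(3*I*pi/4) - exp(I*pi/4) - exp(-I*pi/4) - 7*exp(-3*I*pi/4)) + (1) + (9 - 7*exp(I*pi/4) - exp(3*I*pi/4) - exp(-3*I*pi/4) - 7*exp(-I*pi/4)) + (1) + (9 - 7*exp(I*pi/4) - exp(3*I*pi/4) - exp(-3*I*pi/4) - 7*exp(-I*pi/4)) + (1) + (9 - 7*exp(3*I*pi/4) - exp(I*pi/4) - exp(-I*pi/4) - 7*exp(-3*I*pi/4))] = 120/8 = 15.
(Exp terms are combined using exp(i*s)*conj(exp(i*t)) = exp(i*(s-t)), and sums of them are collapsed using the identity that for every m > 1 the m distinct m-th roots of unity sum to 0, e.g. 1 + exp(2*I*pi/3) + exp(-2*I*pi/3) = 0.)
A character is irreducible iff <chi, chi> = 1, so this representation is reducible.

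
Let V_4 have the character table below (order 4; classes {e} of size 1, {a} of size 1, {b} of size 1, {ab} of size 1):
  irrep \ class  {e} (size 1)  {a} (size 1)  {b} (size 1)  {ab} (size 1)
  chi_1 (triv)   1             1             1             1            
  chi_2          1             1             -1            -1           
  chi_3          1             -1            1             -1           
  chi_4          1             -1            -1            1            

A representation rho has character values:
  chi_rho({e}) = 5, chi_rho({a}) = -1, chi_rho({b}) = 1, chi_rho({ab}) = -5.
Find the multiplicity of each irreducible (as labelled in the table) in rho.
Multiplicities: chi_1: 0, chi_2: 2, chi_3: 3, chi_4: 0.

Details: Use <chi_rho, chi> = (1/|G|) sum_C |C| * chi_rho(C) * conj(chi(C)) with |G| = 4 for each irreducible chi in the table:
  <chi_rho, chi_1> = (1/4)[1*(5)*conj(1) + 1*(-1)*conj(1) + 1*(1)*conj(1) + 1*(-5)*conj(1)]
      = (1/4)[(5) + (-1) + (1) + (-5)] = 0/4 = 0
  <chi_rho, chi_2> = (1/4)[1*(5)*conj(1) + 1*(-1)*conj(1) + 1*(1)*conj(-1) + 1*(-5)*conj(-1)]
      = (1/4)[(5) + (-1) + (-1) + (5)] = 8/4 = 2
  <chi_rho, chi_3> = (1/4)[1*(5)*conj(1) + 1*(-1)*conj(-1) + 1*(1)*conj(1) + 1*(-5)*conj(-1)]
      = (1/4)[(5) + (1) + (1) + (5)] = 12/4 = 3
  <chi_rho, chi_4> = (1/4)[1*(5)*conj(1) + 1*(-1)*conj(-1) + 1*(1)*conj(-1) + 1*(-5)*conj(1)]
      = (1/4)[(5) + (1) + (-1) + (-5)] = 0/4 = 0
Dimension check: dim(rho) = sum (mult * dim) = 0*1 + 2*1 + 3*1 + 0*1 = 5 = chi_rho(e) = 5.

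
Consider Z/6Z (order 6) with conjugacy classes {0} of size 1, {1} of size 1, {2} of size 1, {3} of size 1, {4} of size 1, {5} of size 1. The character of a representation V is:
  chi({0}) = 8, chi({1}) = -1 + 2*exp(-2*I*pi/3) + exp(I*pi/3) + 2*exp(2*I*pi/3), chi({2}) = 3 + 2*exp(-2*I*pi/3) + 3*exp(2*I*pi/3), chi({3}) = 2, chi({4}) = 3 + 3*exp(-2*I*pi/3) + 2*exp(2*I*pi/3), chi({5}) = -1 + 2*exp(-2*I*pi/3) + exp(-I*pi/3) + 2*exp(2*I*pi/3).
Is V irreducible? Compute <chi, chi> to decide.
Not irreducible (reducible): <chi, chi> = 14 > 1.

<chi, chi> = (1/|G|) sum_C |C| * |chi(C)|^2 = (1/6)[1*|8|^2 + 1*|-1 + 2*exp(-2*I*pi/3) + exp(I*pi/3) + 2*exp(2*I*pi/3)|^2 + 1*|3 + 2*exp(-2*I*pi/3) + 3*exp(2*I*pi/3)|^2 + 1*|2|^2 + 1*|3 + 3*exp(-2*I*pi/3) + 2*exp(2*I*pi/3)|^2 + 1*|-1 + 2*exp(-2*I*pi/3) + exp(-I*pi/3) + 2*exp(2*I*pi/3)|^2]
  = (1/6)[(64) + (7) + (1) + (4) + (1) + (7)] = 84/6 = 14.
(Exp terms are combined using exp(i*s)*conj(exp(i*t)) = exp(i*(s-t)), and sums of them are collapsed using the identity that for every m > 1 the m distinct m-th roots of unity sum to 0, e.g. 1 + exp(2*I*pi/3) + exp(-2*I*pi/3) = 0.)
A character is irreducible iff <chi, chi> = 1, so this representation is reducible.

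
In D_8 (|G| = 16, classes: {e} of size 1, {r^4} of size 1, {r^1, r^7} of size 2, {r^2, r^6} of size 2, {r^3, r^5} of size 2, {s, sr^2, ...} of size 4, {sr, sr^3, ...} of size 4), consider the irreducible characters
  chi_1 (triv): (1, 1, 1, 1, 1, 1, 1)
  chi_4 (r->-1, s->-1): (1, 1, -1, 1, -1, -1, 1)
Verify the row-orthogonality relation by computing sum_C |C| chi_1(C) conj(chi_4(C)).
Sum = 0; so <chi_1, chi_4> = 0 (distinct irreducibles are orthogonal).

Reasoning: Compute term by term over conjugacy classes (|C| * chi_1(C) * conj(chi_4(C))):
  1*(1)*conj(1) + 1*(1)*conj(1) + 2*(1)*conj(-1) + 2*(1)*conj(1) + 2*(1)*conj(-1) + 4*(1)*conj(-1) + 4*(1)*conj(1)
  = (1) + (1) + (-2) + (2) + (-2) + (-4) + (4)
  = 0.
Dividing by |G| = 16 gives 0/16 = 0, matching the row-orthogonality relation <chi_1, chi_4> = [chi_1 = chi_4].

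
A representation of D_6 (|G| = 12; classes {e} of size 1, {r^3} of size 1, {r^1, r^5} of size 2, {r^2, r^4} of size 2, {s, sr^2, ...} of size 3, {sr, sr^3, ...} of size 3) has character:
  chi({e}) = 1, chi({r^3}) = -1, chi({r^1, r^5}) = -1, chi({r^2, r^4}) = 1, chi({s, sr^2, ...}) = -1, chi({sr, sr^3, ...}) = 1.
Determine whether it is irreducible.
Irreducible: <chi, chi> = 1.

Justification: <chi, chi> = (1/|G|) sum_C |C| * |chi(C)|^2 = (1/12)[1*|1|^2 + 1*|-1|^2 + 2*|-1|^2 + 2*|1|^2 + 3*|-1|^2 + 3*|1|^2]
  = (1/12)[(1) + (1) + (2) + (2) + (3) + (3)] = 12/12 = 1.
A character is irreducible iff <chi, chi> = 1, so this representation is irreducible.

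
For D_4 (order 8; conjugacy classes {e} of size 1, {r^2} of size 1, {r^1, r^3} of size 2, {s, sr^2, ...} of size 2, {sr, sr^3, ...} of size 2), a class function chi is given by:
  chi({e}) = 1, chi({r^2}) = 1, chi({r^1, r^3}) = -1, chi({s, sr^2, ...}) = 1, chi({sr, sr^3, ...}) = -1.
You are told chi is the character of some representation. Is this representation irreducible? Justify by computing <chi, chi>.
Irreducible: <chi, chi> = 1.

Working: <chi, chi> = (1/|G|) sum_C |C| * |chi(C)|^2 = (1/8)[1*|1|^2 + 1*|1|^2 + 2*|-1|^2 + 2*|1|^2 + 2*|-1|^2]
  = (1/8)[(1) + (1) + (2) + (2) + (2)] = 8/8 = 1.
A character is irreducible iff <chi, chi> = 1, so this representation is irreducible.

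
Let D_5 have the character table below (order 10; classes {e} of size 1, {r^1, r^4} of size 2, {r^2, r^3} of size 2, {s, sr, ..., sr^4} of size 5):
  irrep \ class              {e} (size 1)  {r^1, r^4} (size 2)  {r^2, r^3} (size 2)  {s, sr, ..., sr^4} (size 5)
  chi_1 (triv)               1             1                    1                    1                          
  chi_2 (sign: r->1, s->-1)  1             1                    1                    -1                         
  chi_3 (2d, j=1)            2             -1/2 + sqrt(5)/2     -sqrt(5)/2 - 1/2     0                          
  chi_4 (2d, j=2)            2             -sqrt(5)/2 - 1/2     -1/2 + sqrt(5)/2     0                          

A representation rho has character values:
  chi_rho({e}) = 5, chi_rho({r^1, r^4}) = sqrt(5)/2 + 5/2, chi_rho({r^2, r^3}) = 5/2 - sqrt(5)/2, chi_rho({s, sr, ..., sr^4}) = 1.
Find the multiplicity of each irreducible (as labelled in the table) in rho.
Multiplicities: chi_1: 2, chi_2: 1, chi_3: 1, chi_4: 0.

Proof sketch: Use <chi_rho, chi> = (1/|G|) sum_C |C| * chi_rho(C) * conj(chi(C)) with |G| = 10 for each irreducible chi in the table:
  <chi_rho, chi_1> = (1/10)[1*(5)*conj(1) + 2*(sqrt(5)/2 + 5/2)*conj(1) + 2*(5/2 - sqrt(5)/2)*conj(1) + 5*(1)*conj(1)]
      = (1/10)[(5) + (sqrt(5) + 5) + (5 - sqrt(5)) + (5)] = 20/10 = 2
  <chi_rho, chi_2> = (1/10)[1*(5)*conj(1) + 2*(sqrt(5)/2 + 5/2)*conj(1) + 2*(5/2 - sqrt(5)/2)*conj(1) + 5*(1)*conj(-1)]
      = (1/10)[(5) + (sqrt(5) + 5) + (5 - sqrt(5)) + (-5)] = 10/10 = 1
  <chi_rho, chi_3> = (1/10)[1*(5)*conj(2) + 2*(sqrt(5)/2 + 5/2)*conj(-1/2 + sqrt(5)/2) + 2*(5/2 - sqrt(5)/2)*conj(-sqrt(5)/2 - 1/2) + 5*(1)*conj(0)]
      = (1/10)[(10) + (2*sqrt(5)) + (-2*sqrt(5)) + (0)] = 10/10 = 1
  <chi_rho, chi_4> = (1/10)[1*(5)*conj(2) + 2*(sqrt(5)/2 + 5/2)*conj(-sqrt(5)/2 - 1/2) + 2*(5/2 - sqrt(5)/2)*conj(-1/2 + sqrt(5)/2) + 5*(1)*conj(0)]
      = (1/10)[(10) + (-3*sqrt(5) - 5) + (-5 + 3*sqrt(5)) + (0)] = 0/10 = 0
Dimension check: dim(rho) = sum (mult * dim) = 2*1 + 1*1 + 1*2 + 0*2 = 5 = chi_rho(e) = 5.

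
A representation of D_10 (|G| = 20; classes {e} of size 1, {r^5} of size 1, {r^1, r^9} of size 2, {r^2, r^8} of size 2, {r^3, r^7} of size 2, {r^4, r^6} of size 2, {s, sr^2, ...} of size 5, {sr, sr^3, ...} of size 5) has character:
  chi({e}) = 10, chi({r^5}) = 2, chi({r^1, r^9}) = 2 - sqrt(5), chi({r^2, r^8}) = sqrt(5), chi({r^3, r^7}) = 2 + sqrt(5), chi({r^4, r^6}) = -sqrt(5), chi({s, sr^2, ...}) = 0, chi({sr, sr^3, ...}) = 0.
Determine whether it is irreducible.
Not irreducible (reducible): <chi, chi> = 8 > 1.

Solution. <chi, chi> = (1/|G|) sum_C |C| * |chi(C)|^2 = (1/20)[1*|10|^2 + 1*|2|^2 + 2*|2 - sqrt(5)|^2 + 2*|sqrt(5)|^2 + 2*|2 + sqrt(5)|^2 + 2*|-sqrt(5)|^2 + 5*|0|^2 + 5*|0|^2]
  = (1/20)[(100) + (4) + (18 - 8*sqrt(5)) + (10) + (8*sqrt(5) + 18) + (10) + (0) + (0)] = 160/20 = 8.
A character is irreducible iff <chi, chi> = 1, so this representation is reducible.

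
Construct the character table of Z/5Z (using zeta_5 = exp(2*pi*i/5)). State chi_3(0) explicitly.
Character table of Z/5Z (irreps indexed chi_0,...,chi_4 with chi_k(m) = zeta_5^(k*m), zeta_5 = exp(2*pi*i/5)):
  irrep \ class  {0} (size 1)  {1} (size 1)    {2} (size 1)    {3} (size 1)    {4} (size 1)  
  chi_0          1             1               1               1               1             
  chi_1          1             exp(2*I*pi/5)   exp(4*I*pi/5)   exp(-4*I*pi/5)  exp(-2*I*pi/5)
  chi_2          1             exp(4*I*pi/5)   exp(-2*I*pi/5)  exp(2*I*pi/5)   exp(-4*I*pi/5)
  chi_3          1             exp(-4*I*pi/5)  exp(2*I*pi/5)   exp(-2*I*pi/5)  exp(4*I*pi/5) 
  chi_4          1             exp(-2*I*pi/5)  exp(-4*I*pi/5)  exp(4*I*pi/5)   exp(2*I*pi/5) 

Spot check: chi_3(0) = zeta_5^(3*0) = zeta_5^0 = 1.

Explanation: Z/5Z is abelian, so all 5 irreducible complex representations are 1-dimensional. They are given by chi_k(m) = zeta_5^(k*m) for k = 0,...,4. Row orthogonality: sum_m chi_k(m) conj(chi_l(m)) = 5 * [k = l].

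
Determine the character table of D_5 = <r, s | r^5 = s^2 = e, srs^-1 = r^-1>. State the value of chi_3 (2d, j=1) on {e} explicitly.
Conjugacy classes: {e} of size 1, {r^1, r^4} of size 2, {r^2, r^3} of size 2, {s, sr, ..., sr^4} of size 5.
Character table:
  irrep \ class              {e} (size 1)  {r^1, r^4} (size 2)  {r^2, r^3} (size 2)  {s, sr, ..., sr^4} (size 5)
  chi_1 (triv)               1             1                    1                    1                          
  chi_2 (sign: r->1, s->-1)  1             1                    1                    -1                         
  chi_3 (2d, j=1)            2             -1/2 + sqrt(5)/2     -sqrt(5)/2 - 1/2     0                          
  chi_4 (2d, j=2)            2             -sqrt(5)/2 - 1/2     -1/2 + sqrt(5)/2     0                          

Spot check: chi_3 (2d, j=1) on {e} = 2.

Explanation: D_5 has order 2*5 = 10 with 4 conjugacy classes, hence 4 irreducibles. Sum of squared dims 1 + 1 + 4 + 4 = 10 = |G|. Linear characters come from the abelianisation; the 2-dimensional irreps have character r^k -> 2*cos(2*pi*j*k/5), reflections -> 0.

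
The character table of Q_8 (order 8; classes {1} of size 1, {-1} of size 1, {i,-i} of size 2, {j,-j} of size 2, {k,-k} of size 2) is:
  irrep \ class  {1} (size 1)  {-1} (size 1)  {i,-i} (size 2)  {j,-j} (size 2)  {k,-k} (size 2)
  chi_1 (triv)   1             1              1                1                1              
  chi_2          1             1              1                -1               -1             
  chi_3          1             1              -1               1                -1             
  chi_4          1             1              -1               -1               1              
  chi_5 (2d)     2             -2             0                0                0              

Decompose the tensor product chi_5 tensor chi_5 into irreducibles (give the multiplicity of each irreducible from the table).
chi_5 tensor chi_5 = chi_1 + chi_2 + chi_3 + chi_4 (all other irreducibles have multiplicity 0).

Derivation: The character of a tensor product is the pointwise product (chi_5 * chi_5)(C) = chi_5(C) * chi_5(C):
  {1}: (2)*(2), {-1}: (-2)*(-2), {i,-i}: (0)*(0), {j,-j}: (0)*(0), {k,-k}: (0)*(0)
so (chi_5 * chi_5) takes values
  {1} -> 4, {-1} -> 4, {i,-i} -> 0, {j,-j} -> 0, {k,-k} -> 0.
Now take the inner product of this character with each irreducible chi from the table, <chi_5*chi_5, chi> = (1/8) sum_C |C| (chi_5*chi_5)(C) conj(chi(C)):
  <chi_5*chi_5, chi_1> = (1/8)[1*(4)*conj(1) + 1*(4)*conj(1) + 2*(0)*conj(1) + 2*(0)*conj(1) + 2*(0)*conj(1)]
      = (1/8)[(4) + (4) + (0) + (0) + (0)] = 8/8 = 1
  <chi_5*chi_5, chi_2> = (1/8)[1*(4)*conj(1) + 1*(4)*conj(1) + 2*(0)*conj(1) + 2*(0)*conj(-1) + 2*(0)*conj(-1)]
      = (1/8)[(4) + (4) + (0) + (0) + (0)] = 8/8 = 1
  <chi_5*chi_5, chi_3> = (1/8)[1*(4)*conj(1) + 1*(4)*conj(1) + 2*(0)*conj(-1) + 2*(0)*conj(1) + 2*(0)*conj(-1)]
      = (1/8)[(4) + (4) + (0) + (0) + (0)] = 8/8 = 1
  <chi_5*chi_5, chi_4> = (1/8)[1*(4)*conj(1) + 1*(4)*conj(1) + 2*(0)*conj(-1) + 2*(0)*conj(-1) + 2*(0)*conj(1)]
      = (1/8)[(4) + (4) + (0) + (0) + (0)] = 8/8 = 1
  <chi_5*chi_5, chi_5> = (1/8)[1*(4)*conj(2) + 1*(4)*conj(-2) + 2*(0)*conj(0) + 2*(0)*conj(0) + 2*(0)*conj(0)]
      = (1/8)[(8) + (-8) + (0) + (0) + (0)] = 0/8 = 0
Hence the multiplicities are chi_1: 1, chi_2: 1, chi_3: 1, chi_4: 1. Dimension check: dim(chi_5)*dim(chi_5) = 2*2 = 4 and sum (mult * dim) = 1*1 + 1*1 + 1*1 + 1*1 = 4.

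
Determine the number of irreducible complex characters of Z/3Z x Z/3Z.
9

Explanation: The number of irreducible complex representations of a finite group equals its number of conjugacy classes. Z/3Z x Z/3Z is abelian of order 9, so every element is its own conjugacy class: 9 classes, so Z/3Z x Z/3Z (order 9) has exactly 9 irreducible complex representations.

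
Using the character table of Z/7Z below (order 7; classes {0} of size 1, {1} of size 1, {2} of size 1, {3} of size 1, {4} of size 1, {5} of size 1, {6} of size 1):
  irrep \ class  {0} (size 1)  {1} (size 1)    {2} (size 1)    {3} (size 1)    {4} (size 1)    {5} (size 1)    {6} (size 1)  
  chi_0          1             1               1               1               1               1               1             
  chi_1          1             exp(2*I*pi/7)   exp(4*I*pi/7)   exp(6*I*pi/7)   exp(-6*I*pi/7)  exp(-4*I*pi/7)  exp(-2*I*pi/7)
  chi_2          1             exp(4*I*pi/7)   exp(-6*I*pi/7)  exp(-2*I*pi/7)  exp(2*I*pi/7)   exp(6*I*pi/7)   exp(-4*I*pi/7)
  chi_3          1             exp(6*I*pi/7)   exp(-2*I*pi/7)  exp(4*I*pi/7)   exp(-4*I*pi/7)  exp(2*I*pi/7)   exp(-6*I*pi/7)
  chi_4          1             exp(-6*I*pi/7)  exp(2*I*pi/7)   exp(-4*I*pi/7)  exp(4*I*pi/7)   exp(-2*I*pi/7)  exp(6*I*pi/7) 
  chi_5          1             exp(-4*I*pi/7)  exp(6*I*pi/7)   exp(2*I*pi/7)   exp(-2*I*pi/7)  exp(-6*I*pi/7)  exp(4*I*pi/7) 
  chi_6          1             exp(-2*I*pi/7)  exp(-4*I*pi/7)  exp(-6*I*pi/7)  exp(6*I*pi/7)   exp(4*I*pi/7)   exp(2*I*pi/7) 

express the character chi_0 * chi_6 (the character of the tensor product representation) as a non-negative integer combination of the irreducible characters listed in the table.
chi_0 tensor chi_6 = chi_6 (all other irreducibles have multiplicity 0).

Proof sketch: The character of a tensor product is the pointwise product (chi_0 * chi_6)(C) = chi_0(C) * chi_6(C):
  {0}: (1)*(1), {1}: (1)*(exp(-2*I*pi/7)), {2}: (1)*(exp(-4*I*pi/7)), {3}: (1)*(exp(-6*I*pi/7)), {4}: (1)*(exp(6*I*pi/7)), {5}: (1)*(exp(4*I*pi/7)), {6}: (1)*(exp(2*I*pi/7))
so (chi_0 * chi_6) takes values
  {0} -> 1, {1} -> exp(-2*I*pi/7), {2} -> exp(-4*I*pi/7), {3} -> exp(-6*I*pi/7), {4} -> exp(6*I*pi/7), {5} -> exp(4*I*pi/7), {6} -> exp(2*I*pi/7).
Now take the inner product of this character with each irreducible chi from the table, <chi_0*chi_6, chi> = (1/7) sum_C |C| (chi_0*chi_6)(C) conj(chi(C)):
  <chi_0*chi_6, chi_0> = (1/7)[1*(1)*conj(1) + 1*(exp(-2*I*pi/7))*conj(1) + 1*(exp(-4*I*pi/7))*conj(1) + 1*(exp(-6*I*pi/7))*conj(1) + 1*(exp(6*I*pi/7))*conj(1) + 1*(exp(4*I*pi/7))*conj(1) + 1*(exp(2*I*pi/7))*conj(1)]
      = (1/7)[(1) + (exp(-2*I*pi/7)) + (exp(-4*I*pi/7)) + (exp(-6*I*pi/7)) + (exp(6*I*pi/7)) + (exp(4*I*pi/7)) + (exp(2*I*pi/7))] = 0/7 = 0
  <chi_0*chi_6, chi_1> = (1/7)[1*(1)*conj(1) + 1*(exp(-2*I*pi/7))*conj(exp(2*I*pi/7)) + 1*(exp(-4*I*pi/7))*conj(exp(4*I*pi/7)) + 1*(exp(-6*I*pi/7))*conj(exp(6*I*pi/7)) + 1*(exp(6*I*pi/7))*conj(exp(-6*I*pi/7)) + 1*(exp(4*I*pi/7))*conj(exp(-4*I*pi/7)) + 1*(exp(2*I*pi/7))*conj(exp(-2*I*pi/7))]
      = (1/7)[(1) + (exp(-4*I*pi/7)) + (exp(6*I*pi/7)) + (exp(2*I*pi/7)) + (exp(-2*I*pi/7)) + (exp(-6*I*pi/7)) + (exp(4*I*pi/7))] = 0/7 = 0
  <chi_0*chi_6, chi_2> = (1/7)[1*(1)*conj(1) + 1*(exp(-2*I*pi/7))*conj(exp(4*I*pi/7)) + 1*(exp(-4*I*pi/7))*conj(exp(-6*I*pi/7)) + 1*(exp(-6*I*pi/7))*conj(exp(-2*I*pi/7)) + 1*(exp(6*I*pi/7))*conj(exp(2*I*pi/7)) + 1*(exp(4*I*pi/7))*conj(exp(6*I*pi/7)) + 1*(exp(2*I*pi/7))*conj(exp(-4*I*pi/7))]
      = (1/7)[(1) + (exp(-6*I*pi/7)) + (exp(2*I*pi/7)) + (exp(-4*I*pi/7)) + (exp(4*I*pi/7)) + (exp(-2*I*pi/7)) + (exp(6*I*pi/7))] = 0/7 = 0
  <chi_0*chi_6, chi_3> = (1/7)[1*(1)*conj(1) + 1*(exp(-2*I*pi/7))*conj(exp(6*I*pi/7)) + 1*(exp(-4*I*pi/7))*conj(exp(-2*I*pi/7)) + 1*(exp(-6*I*pi/7))*conj(exp(4*I*pi/7)) + 1*(exp(6*I*pi/7))*conj(exp(-4*I*pi/7)) + 1*(exp(4*I*pi/7))*conj(exp(2*I*pi/7)) + 1*(exp(2*I*pi/7))*conj(exp(-6*I*pi/7))]
      = (1/7)[(1) + (exp(6*I*pi/7)) + (exp(-2*I*pi/7)) + (exp(4*I*pi/7)) + (exp(-4*I*pi/7)) + (exp(2*I*pi/7)) + (exp(-6*I*pi/7))] = 0/7 = 0
  <chi_0*chi_6, chi_4> = (1/7)[1*(1)*conj(1) + 1*(exp(-2*I*pi/7))*conj(exp(-6*I*pi/7)) + 1*(exp(-4*I*pi/7))*conj(exp(2*I*pi/7)) + 1*(exp(-6*I*pi/7))*conj(exp(-4*I*pi/7)) + 1*(exp(6*I*pi/7))*conj(exp(4*I*pi/7)) + 1*(exp(4*I*pi/7))*conj(exp(-2*I*pi/7)) + 1*(exp(2*I*pi/7))*conj(exp(6*I*pi/7))]
      = (1/7)[(1) + (exp(4*I*pi/7)) + (exp(-6*I*pi/7)) + (exp(-2*I*pi/7)) + (exp(2*I*pi/7)) + (exp(6*I*pi/7)) + (exp(-4*I*pi/7))] = 0/7 = 0
  <chi_0*chi_6, chi_5> = (1/7)[1*(1)*conj(1) + 1*(exp(-2*I*pi/7))*conj(exp(-4*I*pi/7)) + 1*(exp(-4*I*pi/7))*conj(exp(6*I*pi/7)) + 1*(exp(-6*I*pi/7))*conj(exp(2*I*pi/7)) + 1*(exp(6*I*pi/7))*conj(exp(-2*I*pi/7)) + 1*(exp(4*I*pi/7))*conj(exp(-6*I*pi/7)) + 1*(exp(2*I*pi/7))*conj(exp(4*I*pi/7))]
      = (1/7)[(1) + (exp(2*I*pi/7)) + (exp(4*I*pi/7)) + (exp(6*I*pi/7)) + (exp(-6*I*pi/7)) + (exp(-4*I*pi/7)) + (exp(-2*I*pi/7))] = 0/7 = 0
  <chi_0*chi_6, chi_6> = (1/7)[1*(1)*conj(1) + 1*(exp(-2*I*pi/7))*conj(exp(-2*I*pi/7)) + 1*(exp(-4*I*pi/7))*conj(exp(-4*I*pi/7)) + 1*(exp(-6*I*pi/7))*conj(exp(-6*I*pi/7)) + 1*(exp(6*I*pi/7))*conj(exp(6*I*pi/7)) + 1*(exp(4*I*pi/7))*conj(exp(4*I*pi/7)) + 1*(exp(2*I*pi/7))*conj(exp(2*I*pi/7))]
      = (1/7)[(1) + (1) + (1) + (1) + (1) + (1) + (1)] = 7/7 = 1
(Exp terms are combined using exp(i*s)*conj(exp(i*t)) = exp(i*(s-t)), and sums of them are collapsed using the identity that for every m > 1 the m distinct m-th roots of unity sum to 0, e.g. 1 + exp(2*I*pi/3) + exp(-2*I*pi/3) = 0.)
Hence the multiplicities are chi_6: 1. Dimension check: dim(chi_0)*dim(chi_6) = 1*1 = 1 and sum (mult * dim) = 1*1 = 1.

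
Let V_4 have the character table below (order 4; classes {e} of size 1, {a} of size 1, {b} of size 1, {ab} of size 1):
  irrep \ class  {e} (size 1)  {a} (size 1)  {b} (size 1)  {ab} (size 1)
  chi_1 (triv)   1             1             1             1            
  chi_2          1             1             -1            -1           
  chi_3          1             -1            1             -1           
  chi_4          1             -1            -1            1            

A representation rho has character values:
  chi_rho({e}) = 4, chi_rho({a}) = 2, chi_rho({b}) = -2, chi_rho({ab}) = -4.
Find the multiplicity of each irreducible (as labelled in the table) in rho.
Multiplicities: chi_1: 0, chi_2: 3, chi_3: 1, chi_4: 0.

Reasoning: Use <chi_rho, chi> = (1/|G|) sum_C |C| * chi_rho(C) * conj(chi(C)) with |G| = 4 for each irreducible chi in the table:
  <chi_rho, chi_1> = (1/4)[1*(4)*conj(1) + 1*(2)*conj(1) + 1*(-2)*conj(1) + 1*(-4)*conj(1)]
      = (1/4)[(4) + (2) + (-2) + (-4)] = 0/4 = 0
  <chi_rho, chi_2> = (1/4)[1*(4)*conj(1) + 1*(2)*conj(1) + 1*(-2)*conj(-1) + 1*(-4)*conj(-1)]
      = (1/4)[(4) + (2) + (2) + (4)] = 12/4 = 3
  <chi_rho, chi_3> = (1/4)[1*(4)*conj(1) + 1*(2)*conj(-1) + 1*(-2)*conj(1) + 1*(-4)*conj(-1)]
      = (1/4)[(4) + (-2) + (-2) + (4)] = 4/4 = 1
  <chi_rho, chi_4> = (1/4)[1*(4)*conj(1) + 1*(2)*conj(-1) + 1*(-2)*conj(-1) + 1*(-4)*conj(1)]
      = (1/4)[(4) + (-2) + (2) + (-4)] = 0/4 = 0
Dimension check: dim(rho) = sum (mult * dim) = 0*1 + 3*1 + 1*1 + 0*1 = 4 = chi_rho(e) = 4.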